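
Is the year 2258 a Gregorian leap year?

No

2258 is not a leap year.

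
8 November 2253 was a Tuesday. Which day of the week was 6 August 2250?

Tuesday

Count forward from the earlier date (August 6, 2250) to the later (November 8, 2253):
Day-of-year of August 6, 2250: 218.
Day-of-year of November 8, 2253: 312.
2250 has 365 days, so 365 − 218 = 147 days remain in 2250.
Full years: 2251: 365; 2252: 366. Sum = 731.
Total: 147 + 731 + 312 = 1190 days.
1190 is a multiple of 7, so 6 August 2250 falls on the same weekday: Tuesday.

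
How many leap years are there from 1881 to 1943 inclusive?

14

Years divisible by 4: 1884, 1888, …, 1940 — 15 in all.
Of these, 1900 is divisible by 100 but not 400, so not leap.
Leap years: 15 − 1 = 14.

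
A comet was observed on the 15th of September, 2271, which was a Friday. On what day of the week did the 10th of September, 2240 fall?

Count forward from the earlier date (September 10, 2240) to the later (September 15, 2271):
Day-of-year of September 10, 2240: 254.
Day-of-year of September 15, 2271: 258.
2240 has 366 days, so 366 − 254 = 112 days remain in 2240.
Full years 2241–2270: 23 common + 7 leap = 23×365 + 7×366 = 10957 days.
Total: 112 + 10957 + 258 = 11327 days.
11327 mod 7 = 1, so 1 day before Friday is Thursday.

Thursday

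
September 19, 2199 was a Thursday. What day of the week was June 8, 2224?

Day-of-year of September 19, 2199: 262.
Day-of-year of June 8, 2224: 160.
2199 has 365 days, so 365 − 262 = 103 days remain in 2199.
Full years 2200–2223: 19 common + 5 leap = 19×365 + 5×366 = 8765 days.
Total: 103 + 8765 + 160 = 9028 days.
9028 mod 7 = 5, so 5 days after Thursday is Tuesday.

Tuesday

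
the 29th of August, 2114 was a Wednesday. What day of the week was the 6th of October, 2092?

Count forward from the earlier date (October 6, 2092) to the later (August 29, 2114):
From October 6, 2092 to October 6, 2113: 21 years, of which 4 contain a Feb 29 — 17×365 + 4×366 = 7669 days.
(2100 is not a leap year (divisible by 100 but not 400).)
October 2113: 31 − 6 = 25 days remain.
Then 9 full months totalling 273 days.
August 1–29, 2114: 29 days.
Residual: 327 days.
Total: 7996 days.
7996 mod 7 = 2, so 2 days before Wednesday is Monday.

Monday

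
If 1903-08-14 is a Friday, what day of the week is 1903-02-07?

Count forward from the earlier date (February 7, 1903) to the later (August 14, 1903):
February 1903: 28 − 7 = 21 days remain (1903 is not a leap year, so February has 28 days).
Then March (31), April (30), May (31), June (30), July (31): 31 + 30 + 31 + 30 + 31 = 153 days.
August 1–14, 1903: 14 days.
Total: 21 + 153 + 14 = 188 days.
188 mod 7 = 6, so 6 days before Friday is Saturday.

Saturday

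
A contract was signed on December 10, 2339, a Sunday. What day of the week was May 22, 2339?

Monday

Count forward from the earlier date (May 22, 2339) to the later (December 10, 2339):
May 2339: 31 − 22 = 9 days remain.
Then June (30), July (31), August (31), September (30), October (31), November (30): 30 + 31 + 31 + 30 + 31 + 30 = 183 days.
December 1–10, 2339: 10 days.
Total: 9 + 183 + 10 = 202 days.
202 mod 7 = 6, so 6 days before Sunday is Monday.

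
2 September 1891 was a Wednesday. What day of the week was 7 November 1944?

Tuesday

From September 2, 1891 to September 2, 1944: 53 years, of which 13 contain a Feb 29 — 40×365 + 13×366 = 19358 days.
(1900 is not a leap year (divisible by 100 but not 400).)
September 1944: 30 − 2 = 28 days remain.
Then October (31): 31 days.
November 1–7, 1944: 7 days.
Residual: 66 days.
Total: 19424 days.
19424 mod 7 = 6, so 6 days after Wednesday is Tuesday.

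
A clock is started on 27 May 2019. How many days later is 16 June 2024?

1847

May 27, 2019 → May 27, 2020: 366 days (2020 is a leap year).
May 27, 2020 → May 27, 2021: 365 days.
May 27, 2021 → May 27, 2022: 365 days.
May 27, 2022 → May 27, 2023: 365 days.
May 27, 2023 → May 27, 2024: 366 days (2024 is a leap year).
May 2024: 31 − 27 = 4 days remain.
June 1–16, 2024: 16 days.
Residual: 20 days.
Total: 1847 days.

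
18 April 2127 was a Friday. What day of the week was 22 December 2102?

Count forward from the earlier date (December 22, 2102) to the later (April 18, 2127):
From December 22, 2102 to December 22, 2126: 24 years, of which 6 contain a Feb 29 — 18×365 + 6×366 = 8766 days.
December 2126: 31 − 22 = 9 days remain.
Then January (31), February 2127 (28), March (31): 31 + 28 + 31 = 90 days.
April 1–18, 2127: 18 days.
Residual: 117 days.
Total: 8883 days.
8883 is a multiple of 7, so 22 December 2102 falls on the same weekday: Friday.

Friday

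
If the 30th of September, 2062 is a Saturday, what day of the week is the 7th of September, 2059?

Sunday

Count forward from the earlier date (September 7, 2059) to the later (September 30, 2062):
Day-of-year of September 7, 2059: 250.
Day-of-year of September 30, 2062: 273.
2059 has 365 days, so 365 − 250 = 115 days remain in 2059.
Full years: 2060: 366; 2061: 365. Sum = 731.
Total: 115 + 731 + 273 = 1119 days.
1119 mod 7 = 6, so 6 days before Saturday is Sunday.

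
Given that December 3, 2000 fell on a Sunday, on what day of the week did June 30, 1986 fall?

Monday

Count forward from the earlier date (June 30, 1986) to the later (December 3, 2000):
From June 30, 1986 to June 30, 2000: 14 years, of which 4 contain a Feb 29 — 10×365 + 4×366 = 5114 days.
(2000 is a leap year (divisible by 400).)
June 2000: 30 − 30 = 0 days remain.
Then July (31), August (31), September (30), October (31), November (30): 31 + 31 + 30 + 31 + 30 = 153 days.
December 1–3, 2000: 3 days.
Residual: 156 days.
Total: 5270 days.
5270 mod 7 = 6, so 6 days before Sunday is Monday.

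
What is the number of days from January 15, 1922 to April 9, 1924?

815

January 1922: 31 − 15 = 16 days remain.
Then 26 full months totalling 790 days.
April 1–9, 1924: 9 days.
Total: 16 + 790 + 9 = 815 days.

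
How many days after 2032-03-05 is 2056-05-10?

From March 5, 2032 to March 5, 2056: 24 years, of which 6 contain a Feb 29 — 18×365 + 6×366 = 8766 days.
March 2056: 31 − 5 = 26 days remain.
Then April (30): 30 days.
May 1–10, 2056: 10 days.
Residual: 66 days.
Total: 8832 days.

8832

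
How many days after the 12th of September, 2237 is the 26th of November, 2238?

440

September 2237: 30 − 12 = 18 days remain.
Then 13 full months totalling 396 days.
November 1–26, 2238: 26 days.
Total: 18 + 396 + 26 = 440 days.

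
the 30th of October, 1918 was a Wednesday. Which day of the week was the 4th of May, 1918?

Count forward from the earlier date (May 4, 1918) to the later (October 30, 1918):
May 1918: 31 − 4 = 27 days remain.
Then June (30), July (31), August (31), September (30): 30 + 31 + 31 + 30 = 122 days.
October 1–30, 1918: 30 days.
Total: 27 + 122 + 30 = 179 days.
179 mod 7 = 4, so 4 days before Wednesday is Saturday.

Saturday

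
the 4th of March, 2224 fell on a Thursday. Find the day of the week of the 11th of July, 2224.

Sunday

March 2224: 31 − 4 = 27 days remain.
Then April (30), May (31), June (30): 30 + 31 + 30 = 91 days.
July 1–11, 2224: 11 days.
Total: 27 + 91 + 11 = 129 days.
129 mod 7 = 3, so 3 days after Thursday is Sunday.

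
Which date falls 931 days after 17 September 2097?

6 April 2100

Count 931 days after September 17, 2097:
September 17, 2097 → September 17, 2098: 365 days.
September 17, 2098 → September 17, 2099: 365 days.
September 2099: 30 − 17 = 13 days remain.
Then October (31), November (30), December (31), January (31), February 2100 (28), March (31): 31 + 30 + 31 + 31 + 28 + 31 = 182 days.
April 1–6, 2100: 6 days.
Residual: 201 days.
Total: 931 days.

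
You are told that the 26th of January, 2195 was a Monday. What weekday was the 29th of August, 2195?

January 2195: 31 − 26 = 5 days remain.
Then February 2195 (28), March (31), April (30), May (31), June (30), July (31): 28 + 31 + 30 + 31 + 30 + 31 = 181 days.
August 1–29, 2195: 29 days.
Total: 5 + 181 + 29 = 215 days.
215 mod 7 = 5, so 5 days after Monday is Saturday.

Saturday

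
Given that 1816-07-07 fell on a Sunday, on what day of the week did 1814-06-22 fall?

Count forward from the earlier date (June 22, 1814) to the later (July 7, 1816):
June 22, 1814 → June 22, 1815: 365 days.
June 22, 1815 → June 22, 1816: 366 days (1816 is a leap year).
June 1816: 30 − 22 = 8 days remain.
July 1–7, 1816: 7 days.
Residual: 15 days.
Total: 746 days.
746 mod 7 = 4, so 4 days before Sunday is Wednesday.

Wednesday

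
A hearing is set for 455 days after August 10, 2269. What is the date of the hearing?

November 8, 2270

Count 455 days after August 10, 2269:
Day-of-year of August 10, 2269: 222.
Day-of-year of November 8, 2270: 312.
2269 has 365 days, so 365 − 222 = 143 days remain in 2269.
Total: 143 + 312 = 455 days.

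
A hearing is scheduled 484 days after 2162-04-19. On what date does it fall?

2163-08-16

Count 484 days after April 19, 2162:
April 19, 2162 → April 19, 2163: 365 days.
April 2163: 30 − 19 = 11 days remain.
Then May (31), June (30), July (31): 31 + 30 + 31 = 92 days.
August 1–16, 2163: 16 days.
Residual: 119 days.
Total: 484 days.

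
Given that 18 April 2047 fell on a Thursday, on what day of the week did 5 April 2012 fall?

Count forward from the earlier date (April 5, 2012) to the later (April 18, 2047):
From April 5, 2012 to April 5, 2047: 35 years, of which 8 contain a Feb 29 — 27×365 + 8×366 = 12783 days.
Within April 2047: 18 − 5 = 13 days.
Total: 12796 days.
12796 is a multiple of 7, so 5 April 2012 falls on the same weekday: Thursday.

Thursday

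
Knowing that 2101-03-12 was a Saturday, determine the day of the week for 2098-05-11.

Sunday

Count forward from the earlier date (May 11, 2098) to the later (March 12, 2101):
May 11, 2098 → May 11, 2099: 365 days.
May 11, 2099 → May 11, 2100: 365 days (2100 is not a leap year (divisible by 100 but not 400)).
May 2100: 31 − 11 = 20 days remain.
Then 9 full months totalling 273 days.
March 1–12, 2101: 12 days.
Residual: 305 days.
Total: 1035 days.
1035 mod 7 = 6, so 6 days before Saturday is Sunday.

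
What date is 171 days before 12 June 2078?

23 December 2077

Count 171 days before June 12, 2078:
December 2077: 31 − 23 = 8 days remain.
Then January (31), February 2078 (28), March (31), April (30), May (31): 31 + 28 + 31 + 30 + 31 = 151 days.
June 1–12, 2078: 12 days.
Total: 8 + 151 + 12 = 171 days.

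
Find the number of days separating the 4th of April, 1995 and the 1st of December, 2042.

Day-of-year of April 4, 1995: 94.
Day-of-year of December 1, 2042: 335.
1995 has 365 days, so 365 − 94 = 271 days remain in 1995.
Full years 1996–2041: 34 common + 12 leap = 34×365 + 12×366 = 16802 days.
Total: 271 + 16802 + 335 = 17408 days.

17408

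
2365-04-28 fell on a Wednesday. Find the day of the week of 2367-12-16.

Saturday

Day-of-year of April 28, 2365: 118.
Day-of-year of December 16, 2367: 350.
2365 has 365 days, so 365 − 118 = 247 days remain in 2365.
Full years: 2366: 365. Sum = 365.
Total: 247 + 365 + 350 = 962 days.
962 mod 7 = 3, so 3 days after Wednesday is Saturday.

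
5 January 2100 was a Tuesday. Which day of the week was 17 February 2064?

Count forward from the earlier date (February 17, 2064) to the later (January 5, 2100):
Day-of-year of February 17, 2064: 48.
Day-of-year of January 5, 2100: 5.
2064 has 366 days, so 366 − 48 = 318 days remain in 2064.
Full years 2065–2099: 27 common + 8 leap = 27×365 + 8×366 = 12783 days.
Total: 318 + 12783 + 5 = 13106 days.
13106 mod 7 = 2, so 2 days before Tuesday is Sunday.

Sunday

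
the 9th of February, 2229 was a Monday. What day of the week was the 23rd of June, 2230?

Wednesday

February 9, 2229 → February 9, 2230: 365 days.
February 2230: 28 − 9 = 19 days remain (2230 is not a leap year, so February has 28 days).
Then March (31), April (30), May (31): 31 + 30 + 31 = 92 days.
June 1–23, 2230: 23 days.
Residual: 134 days.
Total: 499 days.
499 mod 7 = 2, so 2 days after Monday is Wednesday.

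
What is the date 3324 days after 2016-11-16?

2025-12-23

Count 3324 days after November 16, 2016:
Day-of-year of November 16, 2016: 321.
Day-of-year of December 23, 2025: 357.
2016 has 366 days, so 366 − 321 = 45 days remain in 2016.
Full years 2017–2024: 6 common + 2 leap = 6×365 + 2×366 = 2922 days.
Total: 45 + 2922 + 357 = 3324 days.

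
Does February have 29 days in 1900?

No

1900 is not a leap year (divisible by 100 but not 400).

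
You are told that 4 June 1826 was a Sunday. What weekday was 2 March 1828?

Sunday

June 4, 1826 → June 4, 1827: 365 days.
June 1827: 30 − 4 = 26 days remain.
Then July (31), August (31), September (30), October (31), November (30), December (31), January (31), February 1828 (29): 31 + 31 + 30 + 31 + 30 + 31 + 31 + 29 = 244 days.
March 1–2, 1828: 2 days.
Residual: 272 days.
Total: 637 days.
637 is a multiple of 7, so 2 March 1828 falls on the same weekday: Sunday.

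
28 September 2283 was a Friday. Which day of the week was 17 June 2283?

Sunday

Count forward from the earlier date (June 17, 2283) to the later (September 28, 2283):
June 2283: 30 − 17 = 13 days remain.
Then July (31), August (31): 31 + 31 = 62 days.
September 1–28, 2283: 28 days.
Total: 13 + 62 + 28 = 103 days.
103 mod 7 = 5, so 5 days before Friday is Sunday.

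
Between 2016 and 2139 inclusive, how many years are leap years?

Years divisible by 4: 2016, 2020, …, 2136 — 31 in all.
Of these, 2100 is divisible by 100 but not 400, so not leap.
Leap years: 31 − 1 = 30.

30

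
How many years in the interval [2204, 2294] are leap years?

Years divisible by 4: 2204, 2208, …, 2292 — 23 in all.
No century exceptions apply. Count: 23.

23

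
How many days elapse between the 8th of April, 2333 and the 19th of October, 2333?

194

April 2333: 30 − 8 = 22 days remain.
Then May (31), June (30), July (31), August (31), September (30): 31 + 30 + 31 + 31 + 30 = 153 days.
October 1–19, 2333: 19 days.
Total: 22 + 153 + 19 = 194 days.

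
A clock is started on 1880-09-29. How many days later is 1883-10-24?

1120

Day-of-year of September 29, 1880: 273.
Day-of-year of October 24, 1883: 297.
1880 has 366 days, so 366 − 273 = 93 days remain in 1880.
Full years: 1881: 365; 1882: 365. Sum = 730.
Total: 93 + 730 + 297 = 1120 days.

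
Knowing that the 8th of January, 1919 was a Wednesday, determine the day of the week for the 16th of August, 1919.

Saturday

January 1919: 31 − 8 = 23 days remain.
Then February 1919 (28), March (31), April (30), May (31), June (30), July (31): 28 + 31 + 30 + 31 + 30 + 31 = 181 days.
August 1–16, 1919: 16 days.
Total: 23 + 181 + 16 = 220 days.
220 mod 7 = 3, so 3 days after Wednesday is Saturday.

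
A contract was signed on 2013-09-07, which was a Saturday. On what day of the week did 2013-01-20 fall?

Count forward from the earlier date (January 20, 2013) to the later (September 7, 2013):
January 2013: 31 − 20 = 11 days remain.
Then February 2013 (28), March (31), April (30), May (31), June (30), July (31), August (31): 28 + 31 + 30 + 31 + 30 + 31 + 31 = 212 days.
September 1–7, 2013: 7 days.
Total: 11 + 212 + 7 = 230 days.
230 mod 7 = 6, so 6 days before Saturday is Sunday.

Sunday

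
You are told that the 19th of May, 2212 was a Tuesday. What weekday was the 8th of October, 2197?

Count forward from the earlier date (October 8, 2197) to the later (May 19, 2212):
Day-of-year of October 8, 2197: 281.
Day-of-year of May 19, 2212: 140.
2197 has 365 days, so 365 − 281 = 84 days remain in 2197.
Full years 2198–2211: 12 common + 2 leap = 12×365 + 2×366 = 5112 days.
Total: 84 + 5112 + 140 = 5336 days.
5336 mod 7 = 2, so 2 days before Tuesday is Sunday.

Sunday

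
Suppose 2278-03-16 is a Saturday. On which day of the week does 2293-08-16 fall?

Wednesday

From March 16, 2278 to March 16, 2293: 15 years, of which 4 contain a Feb 29 — 11×365 + 4×366 = 5479 days.
March 2293: 31 − 16 = 15 days remain.
Then April (30), May (31), June (30), July (31): 30 + 31 + 30 + 31 = 122 days.
August 1–16, 2293: 16 days.
Residual: 153 days.
Total: 5632 days.
5632 mod 7 = 4, so 4 days after Saturday is Wednesday.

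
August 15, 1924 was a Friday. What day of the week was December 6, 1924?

Saturday

August 1924: 31 − 15 = 16 days remain.
Then September (30), October (31), November (30): 30 + 31 + 30 = 91 days.
December 1–6, 1924: 6 days.
Total: 16 + 91 + 6 = 113 days.
113 mod 7 = 1, so 1 day after Friday is Saturday.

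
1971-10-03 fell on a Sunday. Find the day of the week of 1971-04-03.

Count forward from the earlier date (April 3, 1971) to the later (October 3, 1971):
April 1971: 30 − 3 = 27 days remain.
Then May (31), June (30), July (31), August (31), September (30): 31 + 30 + 31 + 31 + 30 = 153 days.
October 1–3, 1971: 3 days.
Total: 27 + 153 + 3 = 183 days.
183 mod 7 = 1, so 1 day before Sunday is Saturday.

Saturday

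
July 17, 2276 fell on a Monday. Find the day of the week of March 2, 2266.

Count forward from the earlier date (March 2, 2266) to the later (July 17, 2276):
From March 2, 2266 to March 2, 2276: 10 years, of which 3 contain a Feb 29 — 7×365 + 3×366 = 3653 days.
March 2276: 31 − 2 = 29 days remain.
Then April (30), May (31), June (30): 30 + 31 + 30 = 91 days.
July 1–17, 2276: 17 days.
Residual: 137 days.
Total: 3790 days.
3790 mod 7 = 3, so 3 days before Monday is Friday.

Friday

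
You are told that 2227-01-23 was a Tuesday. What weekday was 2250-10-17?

Day-of-year of January 23, 2227: 23.
Day-of-year of October 17, 2250: 290.
2227 has 365 days, so 365 − 23 = 342 days remain in 2227.
Full years 2228–2249: 16 common + 6 leap = 16×365 + 6×366 = 8036 days.
Total: 342 + 8036 + 290 = 8668 days.
8668 mod 7 = 2, so 2 days after Tuesday is Thursday.

Thursday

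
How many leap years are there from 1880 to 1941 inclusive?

Years divisible by 4: 1880, 1884, …, 1940 — 16 in all.
Of these, 1900 is divisible by 100 but not 400, so not leap.
Leap years: 16 − 1 = 15.

15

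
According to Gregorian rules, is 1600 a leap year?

1600 is a leap year (divisible by 400).

Yes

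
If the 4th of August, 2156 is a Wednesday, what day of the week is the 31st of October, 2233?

Thursday

From August 4, 2156 to August 4, 2233: 77 years, of which 18 contain a Feb 29 — 59×365 + 18×366 = 28123 days.
(2200 is not a leap year (divisible by 100 but not 400).)
August 2233: 31 − 4 = 27 days remain.
Then September (30): 30 days.
October 1–31, 2233: 31 days.
Residual: 88 days.
Total: 28211 days.
28211 mod 7 = 1, so 1 day after Wednesday is Thursday.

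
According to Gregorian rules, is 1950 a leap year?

No

1950 is not a leap year.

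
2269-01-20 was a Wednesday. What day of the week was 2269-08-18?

Wednesday

January 2269: 31 − 20 = 11 days remain.
Then February 2269 (28), March (31), April (30), May (31), June (30), July (31): 28 + 31 + 30 + 31 + 30 + 31 = 181 days.
August 1–18, 2269: 18 days.
Total: 11 + 181 + 18 = 210 days.
210 is a multiple of 7, so 2269-08-18 falls on the same weekday: Wednesday.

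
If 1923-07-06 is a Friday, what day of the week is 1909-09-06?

Monday

Count forward from the earlier date (September 6, 1909) to the later (July 6, 1923):
Day-of-year of September 6, 1909: 249.
Day-of-year of July 6, 1923: 187.
1909 has 365 days, so 365 − 249 = 116 days remain in 1909.
Full years 1910–1922: 10 common + 3 leap = 10×365 + 3×366 = 4748 days.
Total: 116 + 4748 + 187 = 5051 days.
5051 mod 7 = 4, so 4 days before Friday is Monday.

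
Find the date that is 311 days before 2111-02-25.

2110-04-20

Count 311 days before February 25, 2111:
Day-of-year of April 20, 2110: 110.
Day-of-year of February 25, 2111: 56.
2110 has 365 days, so 365 − 110 = 255 days remain in 2110.
Total: 255 + 56 = 311 days.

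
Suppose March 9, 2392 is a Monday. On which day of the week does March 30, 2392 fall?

Monday

Within March 2392: 30 − 9 = 21 days.
21 is a multiple of 7, so March 30, 2392 falls on the same weekday: Monday.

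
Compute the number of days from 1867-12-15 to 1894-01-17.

From December 15, 1867 to December 15, 1893: 26 years, of which 7 contain a Feb 29 — 19×365 + 7×366 = 9497 days.
December 1893: 31 − 15 = 16 days remain.
January 1–17, 1894: 17 days.
Residual: 33 days.
Total: 9530 days.

9530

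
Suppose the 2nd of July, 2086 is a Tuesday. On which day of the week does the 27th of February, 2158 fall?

From July 2, 2086 to July 2, 2157: 71 years, of which 17 contain a Feb 29 — 54×365 + 17×366 = 25932 days.
(2100 is not a leap year (divisible by 100 but not 400).)
July 2157: 31 − 2 = 29 days remain.
Then August (31), September (30), October (31), November (30), December (31), January (31): 31 + 30 + 31 + 30 + 31 + 31 = 184 days.
February 1–27, 2158: 27 days (2158 is not a leap year).
Residual: 240 days.
Total: 26172 days.
26172 mod 7 = 6, so 6 days after Tuesday is Monday.

Monday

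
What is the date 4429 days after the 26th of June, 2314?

the 11th of August, 2326

Count 4429 days after June 26, 2314:
From June 26, 2314 to June 26, 2326: 12 years, of which 3 contain a Feb 29 — 9×365 + 3×366 = 4383 days.
June 2326: 30 − 26 = 4 days remain.
Then July (31): 31 days.
August 1–11, 2326: 11 days.
Residual: 46 days.
Total: 4429 days.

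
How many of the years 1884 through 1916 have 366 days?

8

Years divisible by 4 in [1884, 1916]: 1884, 1888, 1892, 1896, 1900, 1904, 1908, 1912, 1916.
Of these, 1900 is divisible by 100 but not 400, so not leap.
Leap years: 9 − 1 = 8.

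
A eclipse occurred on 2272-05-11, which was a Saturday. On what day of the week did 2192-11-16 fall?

Friday

Count forward from the earlier date (November 16, 2192) to the later (May 11, 2272):
From November 16, 2192 to November 16, 2271: 79 years, of which 18 contain a Feb 29 — 61×365 + 18×366 = 28853 days.
(2200 is not a leap year (divisible by 100 but not 400).)
November 2271: 30 − 16 = 14 days remain.
Then December (31), January (31), February 2272 (29), March (31), April (30): 31 + 31 + 29 + 31 + 30 = 152 days.
May 1–11, 2272: 11 days.
Residual: 177 days.
Total: 29030 days.
29030 mod 7 = 1, so 1 day before Saturday is Friday.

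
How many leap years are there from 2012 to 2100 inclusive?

22

Years divisible by 4: 2012, 2016, …, 2100 — 23 in all.
Of these, 2100 is divisible by 100 but not 400, so not leap.
Leap years: 23 − 1 = 22.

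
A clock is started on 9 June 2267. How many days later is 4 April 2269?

June 2267: 30 − 9 = 21 days remain.
Then 21 full months totalling 640 days.
April 1–4, 2269: 4 days.
Total: 21 + 640 + 4 = 665 days.

665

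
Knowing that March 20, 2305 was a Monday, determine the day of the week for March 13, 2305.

Count forward from the earlier date (March 13, 2305) to the later (March 20, 2305):
Within March 2305: 20 − 13 = 7 days.
7 is a multiple of 7, so March 13, 2305 falls on the same weekday: Monday.

Monday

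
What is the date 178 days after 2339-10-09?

2340-04-04

Count 178 days after October 9, 2339:
October 2339: 31 − 9 = 22 days remain.
Then November (30), December (31), January (31), February 2340 (29), March (31): 30 + 31 + 31 + 29 + 31 = 152 days.
April 1–4, 2340: 4 days.
Residual: 178 days.
Total: 178 days.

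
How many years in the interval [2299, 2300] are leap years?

0

Years divisible by 4 in [2299, 2300]: 2300.
Of these, 2300 is divisible by 100 but not 400, so not leap.
Leap years: 1 − 1 = 0.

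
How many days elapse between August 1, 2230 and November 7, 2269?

14343

Day-of-year of August 1, 2230: 213.
Day-of-year of November 7, 2269: 311.
2230 has 365 days, so 365 − 213 = 152 days remain in 2230.
Full years 2231–2268: 28 common + 10 leap = 28×365 + 10×366 = 13880 days.
Total: 152 + 13880 + 311 = 14343 days.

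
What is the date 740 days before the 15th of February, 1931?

the 5th of February, 1929

Count 740 days before February 15, 1931:
February 5, 1929 → February 5, 1930: 365 days.
February 5, 1930 → February 5, 1931: 365 days.
Within February 1931: 15 − 5 = 10 days.
Total: 740 days.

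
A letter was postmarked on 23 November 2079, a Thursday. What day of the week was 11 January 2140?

Monday

Day-of-year of November 23, 2079: 327.
Day-of-year of January 11, 2140: 11.
2079 has 365 days, so 365 − 327 = 38 days remain in 2079.
Full years 2080–2139: 46 common + 14 leap = 46×365 + 14×366 = 21914 days.
Total: 38 + 21914 + 11 = 21963 days.
21963 mod 7 = 4, so 4 days after Thursday is Monday.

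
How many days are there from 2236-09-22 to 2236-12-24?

93

September 2236: 30 − 22 = 8 days remain.
Then October (31), November (30): 31 + 30 = 61 days.
December 1–24, 2236: 24 days.
Total: 8 + 61 + 24 = 93 days.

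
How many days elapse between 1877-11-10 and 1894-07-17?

Day-of-year of November 10, 1877: 314.
Day-of-year of July 17, 1894: 198.
1877 has 365 days, so 365 − 314 = 51 days remain in 1877.
Full years 1878–1893: 12 common + 4 leap = 12×365 + 4×366 = 5844 days.
Total: 51 + 5844 + 198 = 6093 days.

6093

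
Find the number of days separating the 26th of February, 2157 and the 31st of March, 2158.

398

February 2157: 28 − 26 = 2 days remain (2157 is not a leap year, so February has 28 days).
Then 12 full months totalling 365 days.
March 1–31, 2158: 31 days.
Total: 2 + 365 + 31 = 398 days.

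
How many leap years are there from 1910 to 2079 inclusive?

42

Years divisible by 4: 1912, 1916, …, 2076 — 42 in all.
2000 is divisible by 400, so still leap.
No century exceptions apply. Count: 42.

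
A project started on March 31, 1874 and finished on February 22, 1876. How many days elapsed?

March 31, 1874 → March 31, 1875: 365 days.
March 1875: 31 − 31 = 0 days remain.
Then 10 full months totalling 306 days.
February 1–22, 1876: 22 days (1876 is a leap year).
Residual: 328 days.
Total: 693 days.

693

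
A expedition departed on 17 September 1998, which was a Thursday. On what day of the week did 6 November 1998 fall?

Friday

September 1998: 30 − 17 = 13 days remain.
Then October (31): 31 days.
November 1–6, 1998: 6 days.
Total: 13 + 31 + 6 = 50 days.
50 mod 7 = 1, so 1 day after Thursday is Friday.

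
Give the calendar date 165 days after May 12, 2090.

October 24, 2090

Count 165 days after May 12, 2090:
May 2090: 31 − 12 = 19 days remain.
Then June (30), July (31), August (31), September (30): 30 + 31 + 31 + 30 = 122 days.
October 1–24, 2090: 24 days.
Total: 19 + 122 + 24 = 165 days.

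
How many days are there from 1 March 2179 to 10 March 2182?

1105

Day-of-year of March 1, 2179: 60.
Day-of-year of March 10, 2182: 69.
2179 has 365 days, so 365 − 60 = 305 days remain in 2179.
Full years: 2180: 366; 2181: 365. Sum = 731.
Total: 305 + 731 + 69 = 1105 days.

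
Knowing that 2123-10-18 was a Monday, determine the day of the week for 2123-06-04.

Count forward from the earlier date (June 4, 2123) to the later (October 18, 2123):
June 2123: 30 − 4 = 26 days remain.
Then July (31), August (31), September (30): 31 + 31 + 30 = 92 days.
October 1–18, 2123: 18 days.
Total: 26 + 92 + 18 = 136 days.
136 mod 7 = 3, so 3 days before Monday is Friday.

Friday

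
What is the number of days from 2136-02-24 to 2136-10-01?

February 2136: 29 − 24 = 5 days remain (2136 is a leap year, so February has 29 days).
Then March (31), April (30), May (31), June (30), July (31), August (31), September (30): 31 + 30 + 31 + 30 + 31 + 31 + 30 = 214 days.
October 1, 2136: 1 day.
Total: 5 + 214 + 1 = 220 days.

220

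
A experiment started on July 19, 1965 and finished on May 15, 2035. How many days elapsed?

25502

Day-of-year of July 19, 1965: 200.
Day-of-year of May 15, 2035: 135.
1965 has 365 days, so 365 − 200 = 165 days remain in 1965.
Full years 1966–2034: 52 common + 17 leap = 52×365 + 17×366 = 25202 days.
Total: 165 + 25202 + 135 = 25502 days.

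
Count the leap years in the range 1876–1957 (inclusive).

20

Years divisible by 4: 1876, 1880, …, 1956 — 21 in all.
Of these, 1900 is divisible by 100 but not 400, so not leap.
Leap years: 21 − 1 = 20.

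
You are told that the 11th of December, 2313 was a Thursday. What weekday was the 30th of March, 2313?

Sunday

Count forward from the earlier date (March 30, 2313) to the later (December 11, 2313):
March 2313: 31 − 30 = 1 day remains.
Then April (30), May (31), June (30), July (31), August (31), September (30), October (31), November (30): 30 + 31 + 30 + 31 + 31 + 30 + 31 + 30 = 244 days.
December 1–11, 2313: 11 days.
Total: 1 + 244 + 11 = 256 days.
256 mod 7 = 4, so 4 days before Thursday is Sunday.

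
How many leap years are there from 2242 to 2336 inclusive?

Years divisible by 4: 2244, 2248, …, 2336 — 24 in all.
Of these, 2300 is divisible by 100 but not 400, so not leap.
Leap years: 24 − 1 = 23.

23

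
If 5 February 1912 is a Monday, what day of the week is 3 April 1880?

Saturday

Count forward from the earlier date (April 3, 1880) to the later (February 5, 1912):
From April 3, 1880 to April 3, 1911: 31 years, of which 6 contain a Feb 29 — 25×365 + 6×366 = 11321 days.
(1900 is not a leap year (divisible by 100 but not 400).)
April 1911: 30 − 3 = 27 days remain.
Then 9 full months totalling 276 days.
February 1–5, 1912: 5 days (1912 is a leap year).
Residual: 308 days.
Total: 11629 days.
11629 mod 7 = 2, so 2 days before Monday is Saturday.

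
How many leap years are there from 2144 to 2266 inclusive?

Years divisible by 4: 2144, 2148, …, 2264 — 31 in all.
Of these, 2200 is divisible by 100 but not 400, so not leap.
Leap years: 31 − 1 = 30.

30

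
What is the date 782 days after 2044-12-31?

2047-02-21

Count 782 days after December 31, 2044:
Day-of-year of December 31, 2044: 366.
Day-of-year of February 21, 2047: 52.
2044 has 366 days, so 366 − 366 = 0 days remain in 2044.
Full years: 2045: 365; 2046: 365. Sum = 730.
Total: 0 + 730 + 52 = 782 days.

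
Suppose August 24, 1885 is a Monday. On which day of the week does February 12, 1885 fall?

Count forward from the earlier date (February 12, 1885) to the later (August 24, 1885):
February 1885: 28 − 12 = 16 days remain (1885 is not a leap year, so February has 28 days).
Then March (31), April (30), May (31), June (30), July (31): 31 + 30 + 31 + 30 + 31 = 153 days.
August 1–24, 1885: 24 days.
Total: 16 + 153 + 24 = 193 days.
193 mod 7 = 4, so 4 days before Monday is Thursday.

Thursday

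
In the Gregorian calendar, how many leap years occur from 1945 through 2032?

Years divisible by 4: 1948, 1952, …, 2032 — 22 in all.
2000 is divisible by 400, so still leap.
No century exceptions apply. Count: 22.

22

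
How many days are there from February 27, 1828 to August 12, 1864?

13316

From February 27, 1828 to February 27, 1864: 36 years, of which 9 contain a Feb 29 — 27×365 + 9×366 = 13149 days.
February 1864: 29 − 27 = 2 days remain (1864 is a leap year, so February has 29 days).
Then March (31), April (30), May (31), June (30), July (31): 31 + 30 + 31 + 30 + 31 = 153 days.
August 1–12, 1864: 12 days.
Residual: 167 days.
Total: 13316 days.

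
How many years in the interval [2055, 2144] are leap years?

22

Years divisible by 4: 2056, 2060, …, 2144 — 23 in all.
Of these, 2100 is divisible by 100 but not 400, so not leap.
Leap years: 23 − 1 = 22.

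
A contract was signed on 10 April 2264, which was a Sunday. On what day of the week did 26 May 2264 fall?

April 2264: 30 − 10 = 20 days remain.
May 1–26, 2264: 26 days.
Total: 20 + 26 = 46 days.
46 mod 7 = 4, so 4 days after Sunday is Thursday.

Thursday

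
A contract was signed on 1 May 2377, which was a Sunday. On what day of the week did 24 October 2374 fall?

Count forward from the earlier date (October 24, 2374) to the later (May 1, 2377):
Day-of-year of October 24, 2374: 297.
Day-of-year of May 1, 2377: 121.
2374 has 365 days, so 365 − 297 = 68 days remain in 2374.
Full years: 2375: 365; 2376: 366. Sum = 731.
Total: 68 + 731 + 121 = 920 days.
920 mod 7 = 3, so 3 days before Sunday is Thursday.

Thursday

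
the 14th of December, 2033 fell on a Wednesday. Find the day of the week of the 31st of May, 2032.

Monday

Count forward from the earlier date (May 31, 2032) to the later (December 14, 2033):
May 2032: 31 − 31 = 0 days remain.
Then 18 full months totalling 548 days.
December 1–14, 2033: 14 days.
Total: 0 + 548 + 14 = 562 days.
562 mod 7 = 2, so 2 days before Wednesday is Monday.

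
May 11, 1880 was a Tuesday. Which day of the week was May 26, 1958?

Day-of-year of May 11, 1880: 132.
Day-of-year of May 26, 1958: 146.
1880 has 366 days, so 366 − 132 = 234 days remain in 1880.
Full years 1881–1957: 59 common + 18 leap = 59×365 + 18×366 = 28123 days.
Total: 234 + 28123 + 146 = 28503 days.
28503 mod 7 = 6, so 6 days after Tuesday is Monday.

Monday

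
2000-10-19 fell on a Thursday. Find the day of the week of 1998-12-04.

Count forward from the earlier date (December 4, 1998) to the later (October 19, 2000):
December 4, 1998 → December 4, 1999: 365 days.
December 1999: 31 − 4 = 27 days remain.
Then 9 full months totalling 274 days.
October 1–19, 2000: 19 days.
Residual: 320 days.
Total: 685 days.
685 mod 7 = 6, so 6 days before Thursday is Friday.

Friday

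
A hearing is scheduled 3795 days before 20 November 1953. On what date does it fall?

1 July 1943

Count 3795 days before November 20, 1953:
Day-of-year of July 1, 1943: 182.
Day-of-year of November 20, 1953: 324.
1943 has 365 days, so 365 − 182 = 183 days remain in 1943.
Full years 1944–1952: 6 common + 3 leap = 6×365 + 3×366 = 3288 days.
Total: 183 + 3288 + 324 = 3795 days.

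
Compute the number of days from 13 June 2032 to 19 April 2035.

Day-of-year of June 13, 2032: 165.
Day-of-year of April 19, 2035: 109.
2032 has 366 days, so 366 − 165 = 201 days remain in 2032.
Full years: 2033: 365; 2034: 365. Sum = 730.
Total: 201 + 730 + 109 = 1040 days.

1040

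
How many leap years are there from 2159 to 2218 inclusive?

14

Years divisible by 4: 2160, 2164, …, 2216 — 15 in all.
Of these, 2200 is divisible by 100 but not 400, so not leap.
Leap years: 15 − 1 = 14.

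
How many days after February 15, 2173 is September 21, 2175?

948

February 2173: 28 − 15 = 13 days remain (2173 is not a leap year, so February has 28 days).
Then 30 full months totalling 914 days.
September 1–21, 2175: 21 days.
Total: 13 + 914 + 21 = 948 days.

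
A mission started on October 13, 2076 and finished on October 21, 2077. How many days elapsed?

373

October 13, 2076 → October 13, 2077: 365 days.
Within October 2077: 21 − 13 = 8 days.
Total: 373 days.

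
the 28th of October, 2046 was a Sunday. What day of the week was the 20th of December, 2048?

October 2046: 31 − 28 = 3 days remain.
Then 25 full months totalling 761 days.
December 1–20, 2048: 20 days.
Total: 3 + 761 + 20 = 784 days.
784 is a multiple of 7, so the 20th of December, 2048 falls on the same weekday: Sunday.

Sunday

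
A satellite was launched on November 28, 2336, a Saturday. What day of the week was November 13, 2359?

Friday

Day-of-year of November 28, 2336: 333.
Day-of-year of November 13, 2359: 317.
2336 has 366 days, so 366 − 333 = 33 days remain in 2336.
Full years 2337–2358: 17 common + 5 leap = 17×365 + 5×366 = 8035 days.
Total: 33 + 8035 + 317 = 8385 days.
8385 mod 7 = 6, so 6 days after Saturday is Friday.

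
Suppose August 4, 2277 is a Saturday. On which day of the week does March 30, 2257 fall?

Monday

Count forward from the earlier date (March 30, 2257) to the later (August 4, 2277):
Day-of-year of March 30, 2257: 89.
Day-of-year of August 4, 2277: 216.
2257 has 365 days, so 365 − 89 = 276 days remain in 2257.
Full years 2258–2276: 14 common + 5 leap = 14×365 + 5×366 = 6940 days.
Total: 276 + 6940 + 216 = 7432 days.
7432 mod 7 = 5, so 5 days before Saturday is Monday.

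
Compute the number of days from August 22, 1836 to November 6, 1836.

August 1836: 31 − 22 = 9 days remain.
Then September (30), October (31): 30 + 31 = 61 days.
November 1–6, 1836: 6 days.
Total: 9 + 61 + 6 = 76 days.

76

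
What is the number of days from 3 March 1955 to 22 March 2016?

From March 3, 1955 to March 3, 2016: 61 years, of which 16 contain a Feb 29 — 45×365 + 16×366 = 22281 days.
(2000 is a leap year (divisible by 400).)
Within March 2016: 22 − 3 = 19 days.
Total: 22300 days.

22300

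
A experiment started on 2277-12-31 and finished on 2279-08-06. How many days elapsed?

December 2277: 31 − 31 = 0 days remain.
Then 19 full months totalling 577 days.
August 1–6, 2279: 6 days.
Total: 0 + 577 + 6 = 583 days.

583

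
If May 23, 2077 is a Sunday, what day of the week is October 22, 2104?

Wednesday

Day-of-year of May 23, 2077: 143.
Day-of-year of October 22, 2104: 296.
2077 has 365 days, so 365 − 143 = 222 days remain in 2077.
Full years 2078–2103: 21 common + 5 leap = 21×365 + 5×366 = 9495 days.
Total: 222 + 9495 + 296 = 10013 days.
10013 mod 7 = 3, so 3 days after Sunday is Wednesday.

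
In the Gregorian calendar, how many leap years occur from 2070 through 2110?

9

Years divisible by 4 in [2070, 2110]: 2072, 2076, 2080, 2084, 2088, 2092, 2096, 2100, 2104, 2108.
Of these, 2100 is divisible by 100 but not 400, so not leap.
Leap years: 10 − 1 = 9.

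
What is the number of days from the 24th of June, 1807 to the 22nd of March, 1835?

10133

Day-of-year of June 24, 1807: 175.
Day-of-year of March 22, 1835: 81.
1807 has 365 days, so 365 − 175 = 190 days remain in 1807.
Full years 1808–1834: 20 common + 7 leap = 20×365 + 7×366 = 9862 days.
Total: 190 + 9862 + 81 = 10133 days.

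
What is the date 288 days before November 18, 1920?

February 4, 1920

Count 288 days before November 18, 1920:
February 1920: 29 − 4 = 25 days remain (1920 is a leap year, so February has 29 days).
Then March (31), April (30), May (31), June (30), July (31), August (31), September (30), October (31): 31 + 30 + 31 + 30 + 31 + 31 + 30 + 31 = 245 days.
November 1–18, 1920: 18 days.
Total: 25 + 245 + 18 = 288 days.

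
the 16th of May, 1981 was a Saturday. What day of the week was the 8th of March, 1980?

Count forward from the earlier date (March 8, 1980) to the later (May 16, 1981):
Day-of-year of March 8, 1980: 68.
Day-of-year of May 16, 1981: 136.
1980 has 366 days, so 366 − 68 = 298 days remain in 1980.
Total: 298 + 136 = 434 days.
434 is a multiple of 7, so the 8th of March, 1980 falls on the same weekday: Saturday.

Saturday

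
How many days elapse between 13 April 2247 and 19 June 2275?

10294

From April 13, 2247 to April 13, 2275: 28 years, of which 7 contain a Feb 29 — 21×365 + 7×366 = 10227 days.
April 2275: 30 − 13 = 17 days remain.
Then May (31): 31 days.
June 1–19, 2275: 19 days.
Residual: 67 days.
Total: 10294 days.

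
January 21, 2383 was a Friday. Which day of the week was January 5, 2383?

Wednesday

Count forward from the earlier date (January 5, 2383) to the later (January 21, 2383):
Within January 2383: 21 − 5 = 16 days.
16 mod 7 = 2, so 2 days before Friday is Wednesday.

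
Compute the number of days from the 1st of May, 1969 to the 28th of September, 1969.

150

May 1969: 31 − 1 = 30 days remain.
Then June (30), July (31), August (31): 30 + 31 + 31 = 92 days.
September 1–28, 1969: 28 days.
Total: 30 + 92 + 28 = 150 days.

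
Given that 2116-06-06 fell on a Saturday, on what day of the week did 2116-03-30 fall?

Monday

Count forward from the earlier date (March 30, 2116) to the later (June 6, 2116):
March 2116: 31 − 30 = 1 day remains.
Then April (30), May (31): 30 + 31 = 61 days.
June 1–6, 2116: 6 days.
Total: 1 + 61 + 6 = 68 days.
68 mod 7 = 5, so 5 days before Saturday is Monday.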